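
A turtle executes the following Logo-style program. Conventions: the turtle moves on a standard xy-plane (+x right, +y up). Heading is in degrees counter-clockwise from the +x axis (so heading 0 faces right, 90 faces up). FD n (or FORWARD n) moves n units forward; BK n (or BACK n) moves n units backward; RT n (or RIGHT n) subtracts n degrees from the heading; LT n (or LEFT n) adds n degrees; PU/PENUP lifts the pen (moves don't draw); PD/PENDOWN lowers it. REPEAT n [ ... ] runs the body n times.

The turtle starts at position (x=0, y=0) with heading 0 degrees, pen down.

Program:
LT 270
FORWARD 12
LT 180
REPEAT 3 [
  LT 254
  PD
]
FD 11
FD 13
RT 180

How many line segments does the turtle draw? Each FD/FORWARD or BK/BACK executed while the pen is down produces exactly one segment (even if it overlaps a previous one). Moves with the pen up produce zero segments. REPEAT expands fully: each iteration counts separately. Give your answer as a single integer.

Executing turtle program step by step:
Start: pos=(0,0), heading=0, pen down
LT 270: heading 0 -> 270
FD 12: (0,0) -> (0,-12) [heading=270, draw]
LT 180: heading 270 -> 90
REPEAT 3 [
  -- iteration 1/3 --
  LT 254: heading 90 -> 344
  PD: pen down
  -- iteration 2/3 --
  LT 254: heading 344 -> 238
  PD: pen down
  -- iteration 3/3 --
  LT 254: heading 238 -> 132
  PD: pen down
]
FD 11: (0,-12) -> (-7.36,-3.825) [heading=132, draw]
FD 13: (-7.36,-3.825) -> (-16.059,5.835) [heading=132, draw]
RT 180: heading 132 -> 312
Final: pos=(-16.059,5.835), heading=312, 3 segment(s) drawn
Segments drawn: 3

Answer: 3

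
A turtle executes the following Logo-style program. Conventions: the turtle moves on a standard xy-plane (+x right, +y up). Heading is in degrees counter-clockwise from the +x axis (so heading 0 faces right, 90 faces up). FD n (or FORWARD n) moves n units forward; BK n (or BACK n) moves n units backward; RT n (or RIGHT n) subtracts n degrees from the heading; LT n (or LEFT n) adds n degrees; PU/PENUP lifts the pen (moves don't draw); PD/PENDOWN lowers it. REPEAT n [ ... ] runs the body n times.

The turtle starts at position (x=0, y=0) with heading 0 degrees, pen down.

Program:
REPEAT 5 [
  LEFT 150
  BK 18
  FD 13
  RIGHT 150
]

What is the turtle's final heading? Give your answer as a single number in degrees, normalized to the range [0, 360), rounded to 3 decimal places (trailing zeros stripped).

Executing turtle program step by step:
Start: pos=(0,0), heading=0, pen down
REPEAT 5 [
  -- iteration 1/5 --
  LT 150: heading 0 -> 150
  BK 18: (0,0) -> (15.588,-9) [heading=150, draw]
  FD 13: (15.588,-9) -> (4.33,-2.5) [heading=150, draw]
  RT 150: heading 150 -> 0
  -- iteration 2/5 --
  LT 150: heading 0 -> 150
  BK 18: (4.33,-2.5) -> (19.919,-11.5) [heading=150, draw]
  FD 13: (19.919,-11.5) -> (8.66,-5) [heading=150, draw]
  RT 150: heading 150 -> 0
  -- iteration 3/5 --
  LT 150: heading 0 -> 150
  BK 18: (8.66,-5) -> (24.249,-14) [heading=150, draw]
  FD 13: (24.249,-14) -> (12.99,-7.5) [heading=150, draw]
  RT 150: heading 150 -> 0
  -- iteration 4/5 --
  LT 150: heading 0 -> 150
  BK 18: (12.99,-7.5) -> (28.579,-16.5) [heading=150, draw]
  FD 13: (28.579,-16.5) -> (17.321,-10) [heading=150, draw]
  RT 150: heading 150 -> 0
  -- iteration 5/5 --
  LT 150: heading 0 -> 150
  BK 18: (17.321,-10) -> (32.909,-19) [heading=150, draw]
  FD 13: (32.909,-19) -> (21.651,-12.5) [heading=150, draw]
  RT 150: heading 150 -> 0
]
Final: pos=(21.651,-12.5), heading=0, 10 segment(s) drawn

Answer: 0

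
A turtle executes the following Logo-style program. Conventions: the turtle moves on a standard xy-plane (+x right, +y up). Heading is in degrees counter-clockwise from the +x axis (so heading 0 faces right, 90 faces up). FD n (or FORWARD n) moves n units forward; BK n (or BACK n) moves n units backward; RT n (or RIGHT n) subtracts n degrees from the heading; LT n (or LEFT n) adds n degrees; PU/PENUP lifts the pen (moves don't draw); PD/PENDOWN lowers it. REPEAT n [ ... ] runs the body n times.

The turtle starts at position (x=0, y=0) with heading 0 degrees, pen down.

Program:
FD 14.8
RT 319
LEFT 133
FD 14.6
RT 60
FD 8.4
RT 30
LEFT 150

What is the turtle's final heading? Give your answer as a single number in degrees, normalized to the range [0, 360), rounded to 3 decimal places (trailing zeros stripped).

Executing turtle program step by step:
Start: pos=(0,0), heading=0, pen down
FD 14.8: (0,0) -> (14.8,0) [heading=0, draw]
RT 319: heading 0 -> 41
LT 133: heading 41 -> 174
FD 14.6: (14.8,0) -> (0.28,1.526) [heading=174, draw]
RT 60: heading 174 -> 114
FD 8.4: (0.28,1.526) -> (-3.137,9.2) [heading=114, draw]
RT 30: heading 114 -> 84
LT 150: heading 84 -> 234
Final: pos=(-3.137,9.2), heading=234, 3 segment(s) drawn

Answer: 234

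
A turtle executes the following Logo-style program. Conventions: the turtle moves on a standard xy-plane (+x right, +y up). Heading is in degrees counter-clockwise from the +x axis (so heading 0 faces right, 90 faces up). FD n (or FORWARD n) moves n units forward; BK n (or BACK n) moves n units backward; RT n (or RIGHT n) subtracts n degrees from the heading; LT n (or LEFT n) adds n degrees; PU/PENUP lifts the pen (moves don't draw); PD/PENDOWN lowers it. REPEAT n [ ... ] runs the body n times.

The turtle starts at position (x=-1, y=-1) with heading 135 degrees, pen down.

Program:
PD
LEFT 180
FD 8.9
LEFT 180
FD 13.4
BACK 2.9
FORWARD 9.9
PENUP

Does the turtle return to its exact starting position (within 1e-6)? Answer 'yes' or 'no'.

Answer: no

Derivation:
Executing turtle program step by step:
Start: pos=(-1,-1), heading=135, pen down
PD: pen down
LT 180: heading 135 -> 315
FD 8.9: (-1,-1) -> (5.293,-7.293) [heading=315, draw]
LT 180: heading 315 -> 135
FD 13.4: (5.293,-7.293) -> (-4.182,2.182) [heading=135, draw]
BK 2.9: (-4.182,2.182) -> (-2.131,0.131) [heading=135, draw]
FD 9.9: (-2.131,0.131) -> (-9.132,7.132) [heading=135, draw]
PU: pen up
Final: pos=(-9.132,7.132), heading=135, 4 segment(s) drawn

Start position: (-1, -1)
Final position: (-9.132, 7.132)
Distance = 11.5; >= 1e-6 -> NOT closed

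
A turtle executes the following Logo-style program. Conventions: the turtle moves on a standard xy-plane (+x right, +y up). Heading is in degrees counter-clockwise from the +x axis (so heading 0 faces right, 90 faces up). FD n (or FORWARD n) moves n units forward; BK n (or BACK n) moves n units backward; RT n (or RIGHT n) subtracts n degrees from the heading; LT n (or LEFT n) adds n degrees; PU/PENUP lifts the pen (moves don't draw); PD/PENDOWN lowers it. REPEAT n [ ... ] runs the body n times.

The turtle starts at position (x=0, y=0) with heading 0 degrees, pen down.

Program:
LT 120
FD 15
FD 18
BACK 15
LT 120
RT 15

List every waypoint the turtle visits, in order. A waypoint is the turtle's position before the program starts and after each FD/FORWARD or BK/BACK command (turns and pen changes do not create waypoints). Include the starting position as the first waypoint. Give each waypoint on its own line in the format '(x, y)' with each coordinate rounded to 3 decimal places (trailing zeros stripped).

Answer: (0, 0)
(-7.5, 12.99)
(-16.5, 28.579)
(-9, 15.588)

Derivation:
Executing turtle program step by step:
Start: pos=(0,0), heading=0, pen down
LT 120: heading 0 -> 120
FD 15: (0,0) -> (-7.5,12.99) [heading=120, draw]
FD 18: (-7.5,12.99) -> (-16.5,28.579) [heading=120, draw]
BK 15: (-16.5,28.579) -> (-9,15.588) [heading=120, draw]
LT 120: heading 120 -> 240
RT 15: heading 240 -> 225
Final: pos=(-9,15.588), heading=225, 3 segment(s) drawn
Waypoints (4 total):
(0, 0)
(-7.5, 12.99)
(-16.5, 28.579)
(-9, 15.588)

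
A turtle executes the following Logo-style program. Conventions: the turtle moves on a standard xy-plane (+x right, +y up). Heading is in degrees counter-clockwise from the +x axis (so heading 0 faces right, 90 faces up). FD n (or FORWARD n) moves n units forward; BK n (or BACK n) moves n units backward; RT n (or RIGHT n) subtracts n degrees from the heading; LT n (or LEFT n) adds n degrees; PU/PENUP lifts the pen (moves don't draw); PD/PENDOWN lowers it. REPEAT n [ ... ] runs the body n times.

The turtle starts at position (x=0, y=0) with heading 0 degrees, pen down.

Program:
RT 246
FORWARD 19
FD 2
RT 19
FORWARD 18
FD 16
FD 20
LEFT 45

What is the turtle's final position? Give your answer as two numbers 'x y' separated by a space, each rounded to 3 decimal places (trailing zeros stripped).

Answer: -13.248 72.979

Derivation:
Executing turtle program step by step:
Start: pos=(0,0), heading=0, pen down
RT 246: heading 0 -> 114
FD 19: (0,0) -> (-7.728,17.357) [heading=114, draw]
FD 2: (-7.728,17.357) -> (-8.541,19.184) [heading=114, draw]
RT 19: heading 114 -> 95
FD 18: (-8.541,19.184) -> (-10.11,37.116) [heading=95, draw]
FD 16: (-10.11,37.116) -> (-11.505,53.055) [heading=95, draw]
FD 20: (-11.505,53.055) -> (-13.248,72.979) [heading=95, draw]
LT 45: heading 95 -> 140
Final: pos=(-13.248,72.979), heading=140, 5 segment(s) drawn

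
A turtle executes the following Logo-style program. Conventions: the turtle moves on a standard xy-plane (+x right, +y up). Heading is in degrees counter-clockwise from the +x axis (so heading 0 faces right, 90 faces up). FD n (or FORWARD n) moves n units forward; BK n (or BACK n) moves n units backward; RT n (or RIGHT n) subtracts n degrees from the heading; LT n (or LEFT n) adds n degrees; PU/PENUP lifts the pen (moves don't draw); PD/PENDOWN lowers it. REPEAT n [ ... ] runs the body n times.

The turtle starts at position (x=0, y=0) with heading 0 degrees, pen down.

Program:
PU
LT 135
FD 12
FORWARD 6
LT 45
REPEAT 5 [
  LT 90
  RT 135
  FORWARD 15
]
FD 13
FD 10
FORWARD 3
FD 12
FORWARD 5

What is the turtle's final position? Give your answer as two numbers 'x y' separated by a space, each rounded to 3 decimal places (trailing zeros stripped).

Executing turtle program step by step:
Start: pos=(0,0), heading=0, pen down
PU: pen up
LT 135: heading 0 -> 135
FD 12: (0,0) -> (-8.485,8.485) [heading=135, move]
FD 6: (-8.485,8.485) -> (-12.728,12.728) [heading=135, move]
LT 45: heading 135 -> 180
REPEAT 5 [
  -- iteration 1/5 --
  LT 90: heading 180 -> 270
  RT 135: heading 270 -> 135
  FD 15: (-12.728,12.728) -> (-23.335,23.335) [heading=135, move]
  -- iteration 2/5 --
  LT 90: heading 135 -> 225
  RT 135: heading 225 -> 90
  FD 15: (-23.335,23.335) -> (-23.335,38.335) [heading=90, move]
  -- iteration 3/5 --
  LT 90: heading 90 -> 180
  RT 135: heading 180 -> 45
  FD 15: (-23.335,38.335) -> (-12.728,48.941) [heading=45, move]
  -- iteration 4/5 --
  LT 90: heading 45 -> 135
  RT 135: heading 135 -> 0
  FD 15: (-12.728,48.941) -> (2.272,48.941) [heading=0, move]
  -- iteration 5/5 --
  LT 90: heading 0 -> 90
  RT 135: heading 90 -> 315
  FD 15: (2.272,48.941) -> (12.879,38.335) [heading=315, move]
]
FD 13: (12.879,38.335) -> (22.071,29.142) [heading=315, move]
FD 10: (22.071,29.142) -> (29.142,22.071) [heading=315, move]
FD 3: (29.142,22.071) -> (31.263,19.95) [heading=315, move]
FD 12: (31.263,19.95) -> (39.749,11.464) [heading=315, move]
FD 5: (39.749,11.464) -> (43.284,7.929) [heading=315, move]
Final: pos=(43.284,7.929), heading=315, 0 segment(s) drawn

Answer: 43.284 7.929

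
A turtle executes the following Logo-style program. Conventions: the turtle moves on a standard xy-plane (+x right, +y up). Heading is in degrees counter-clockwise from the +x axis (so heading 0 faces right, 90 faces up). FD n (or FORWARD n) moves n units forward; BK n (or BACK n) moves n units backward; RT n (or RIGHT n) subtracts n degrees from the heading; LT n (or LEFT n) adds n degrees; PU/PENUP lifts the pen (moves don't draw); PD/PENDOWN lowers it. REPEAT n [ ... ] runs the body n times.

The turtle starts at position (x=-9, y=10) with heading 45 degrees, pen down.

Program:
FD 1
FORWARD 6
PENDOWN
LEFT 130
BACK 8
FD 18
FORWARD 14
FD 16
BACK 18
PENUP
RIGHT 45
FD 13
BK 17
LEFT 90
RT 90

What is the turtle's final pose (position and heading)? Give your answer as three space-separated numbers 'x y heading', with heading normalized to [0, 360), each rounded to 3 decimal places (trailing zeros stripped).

Answer: -23.395 13.803 130

Derivation:
Executing turtle program step by step:
Start: pos=(-9,10), heading=45, pen down
FD 1: (-9,10) -> (-8.293,10.707) [heading=45, draw]
FD 6: (-8.293,10.707) -> (-4.05,14.95) [heading=45, draw]
PD: pen down
LT 130: heading 45 -> 175
BK 8: (-4.05,14.95) -> (3.919,14.253) [heading=175, draw]
FD 18: (3.919,14.253) -> (-14.012,15.821) [heading=175, draw]
FD 14: (-14.012,15.821) -> (-27.959,17.041) [heading=175, draw]
FD 16: (-27.959,17.041) -> (-43.898,18.436) [heading=175, draw]
BK 18: (-43.898,18.436) -> (-25.967,16.867) [heading=175, draw]
PU: pen up
RT 45: heading 175 -> 130
FD 13: (-25.967,16.867) -> (-34.323,26.826) [heading=130, move]
BK 17: (-34.323,26.826) -> (-23.395,13.803) [heading=130, move]
LT 90: heading 130 -> 220
RT 90: heading 220 -> 130
Final: pos=(-23.395,13.803), heading=130, 7 segment(s) drawn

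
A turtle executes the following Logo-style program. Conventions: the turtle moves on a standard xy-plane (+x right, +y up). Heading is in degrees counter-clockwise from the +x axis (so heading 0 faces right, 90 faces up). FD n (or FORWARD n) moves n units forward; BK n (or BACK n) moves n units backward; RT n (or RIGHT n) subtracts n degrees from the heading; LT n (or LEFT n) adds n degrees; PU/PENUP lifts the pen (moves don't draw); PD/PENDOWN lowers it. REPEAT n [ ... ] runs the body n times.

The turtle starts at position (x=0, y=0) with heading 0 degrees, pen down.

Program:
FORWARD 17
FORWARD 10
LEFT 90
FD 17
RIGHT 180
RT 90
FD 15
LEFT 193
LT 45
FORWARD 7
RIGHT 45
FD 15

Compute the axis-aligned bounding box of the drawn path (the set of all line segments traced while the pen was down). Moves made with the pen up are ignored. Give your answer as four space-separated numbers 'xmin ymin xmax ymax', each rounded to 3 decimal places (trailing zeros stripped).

Answer: 0 0 30.325 26.311

Derivation:
Executing turtle program step by step:
Start: pos=(0,0), heading=0, pen down
FD 17: (0,0) -> (17,0) [heading=0, draw]
FD 10: (17,0) -> (27,0) [heading=0, draw]
LT 90: heading 0 -> 90
FD 17: (27,0) -> (27,17) [heading=90, draw]
RT 180: heading 90 -> 270
RT 90: heading 270 -> 180
FD 15: (27,17) -> (12,17) [heading=180, draw]
LT 193: heading 180 -> 13
LT 45: heading 13 -> 58
FD 7: (12,17) -> (15.709,22.936) [heading=58, draw]
RT 45: heading 58 -> 13
FD 15: (15.709,22.936) -> (30.325,26.311) [heading=13, draw]
Final: pos=(30.325,26.311), heading=13, 6 segment(s) drawn

Segment endpoints: x in {0, 12, 15.709, 17, 27, 30.325}, y in {0, 17, 17, 22.936, 26.311}
xmin=0, ymin=0, xmax=30.325, ymax=26.311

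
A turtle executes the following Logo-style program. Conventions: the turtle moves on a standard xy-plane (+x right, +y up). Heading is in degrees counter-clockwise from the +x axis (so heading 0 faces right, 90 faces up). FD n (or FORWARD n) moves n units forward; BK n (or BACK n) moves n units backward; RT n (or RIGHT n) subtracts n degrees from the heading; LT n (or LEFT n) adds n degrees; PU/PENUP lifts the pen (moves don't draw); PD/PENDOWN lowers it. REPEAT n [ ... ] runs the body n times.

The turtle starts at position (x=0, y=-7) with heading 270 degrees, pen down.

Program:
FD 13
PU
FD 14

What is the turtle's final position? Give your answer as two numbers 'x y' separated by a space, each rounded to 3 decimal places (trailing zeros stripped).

Answer: 0 -34

Derivation:
Executing turtle program step by step:
Start: pos=(0,-7), heading=270, pen down
FD 13: (0,-7) -> (0,-20) [heading=270, draw]
PU: pen up
FD 14: (0,-20) -> (0,-34) [heading=270, move]
Final: pos=(0,-34), heading=270, 1 segment(s) drawn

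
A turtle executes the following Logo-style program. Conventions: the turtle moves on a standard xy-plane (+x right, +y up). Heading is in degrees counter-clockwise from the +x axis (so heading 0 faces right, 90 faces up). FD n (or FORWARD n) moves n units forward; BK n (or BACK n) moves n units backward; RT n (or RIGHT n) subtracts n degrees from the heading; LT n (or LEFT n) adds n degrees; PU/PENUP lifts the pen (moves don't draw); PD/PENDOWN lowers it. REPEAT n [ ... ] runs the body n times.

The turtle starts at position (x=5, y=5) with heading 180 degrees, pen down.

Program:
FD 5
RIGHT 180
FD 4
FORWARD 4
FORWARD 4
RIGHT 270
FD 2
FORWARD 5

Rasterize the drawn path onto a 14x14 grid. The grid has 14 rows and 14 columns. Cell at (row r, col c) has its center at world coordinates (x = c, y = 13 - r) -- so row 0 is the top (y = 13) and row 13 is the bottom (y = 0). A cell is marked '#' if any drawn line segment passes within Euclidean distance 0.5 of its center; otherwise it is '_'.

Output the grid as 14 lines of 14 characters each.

Segment 0: (5,5) -> (0,5)
Segment 1: (0,5) -> (4,5)
Segment 2: (4,5) -> (8,5)
Segment 3: (8,5) -> (12,5)
Segment 4: (12,5) -> (12,7)
Segment 5: (12,7) -> (12,12)

Answer: ______________
____________#_
____________#_
____________#_
____________#_
____________#_
____________#_
____________#_
#############_
______________
______________
______________
______________
______________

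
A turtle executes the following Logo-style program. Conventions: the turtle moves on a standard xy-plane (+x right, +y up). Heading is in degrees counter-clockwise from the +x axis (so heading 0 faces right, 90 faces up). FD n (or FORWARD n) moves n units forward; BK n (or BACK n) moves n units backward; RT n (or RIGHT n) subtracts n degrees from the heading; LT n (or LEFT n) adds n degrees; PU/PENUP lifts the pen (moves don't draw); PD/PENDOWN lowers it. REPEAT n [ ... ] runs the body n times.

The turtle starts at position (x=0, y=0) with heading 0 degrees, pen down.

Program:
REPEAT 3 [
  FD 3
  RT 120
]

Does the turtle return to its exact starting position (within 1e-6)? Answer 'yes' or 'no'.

Answer: yes

Derivation:
Executing turtle program step by step:
Start: pos=(0,0), heading=0, pen down
REPEAT 3 [
  -- iteration 1/3 --
  FD 3: (0,0) -> (3,0) [heading=0, draw]
  RT 120: heading 0 -> 240
  -- iteration 2/3 --
  FD 3: (3,0) -> (1.5,-2.598) [heading=240, draw]
  RT 120: heading 240 -> 120
  -- iteration 3/3 --
  FD 3: (1.5,-2.598) -> (0,0) [heading=120, draw]
  RT 120: heading 120 -> 0
]
Final: pos=(0,0), heading=0, 3 segment(s) drawn

Start position: (0, 0)
Final position: (0, 0)
Distance = 0; < 1e-6 -> CLOSED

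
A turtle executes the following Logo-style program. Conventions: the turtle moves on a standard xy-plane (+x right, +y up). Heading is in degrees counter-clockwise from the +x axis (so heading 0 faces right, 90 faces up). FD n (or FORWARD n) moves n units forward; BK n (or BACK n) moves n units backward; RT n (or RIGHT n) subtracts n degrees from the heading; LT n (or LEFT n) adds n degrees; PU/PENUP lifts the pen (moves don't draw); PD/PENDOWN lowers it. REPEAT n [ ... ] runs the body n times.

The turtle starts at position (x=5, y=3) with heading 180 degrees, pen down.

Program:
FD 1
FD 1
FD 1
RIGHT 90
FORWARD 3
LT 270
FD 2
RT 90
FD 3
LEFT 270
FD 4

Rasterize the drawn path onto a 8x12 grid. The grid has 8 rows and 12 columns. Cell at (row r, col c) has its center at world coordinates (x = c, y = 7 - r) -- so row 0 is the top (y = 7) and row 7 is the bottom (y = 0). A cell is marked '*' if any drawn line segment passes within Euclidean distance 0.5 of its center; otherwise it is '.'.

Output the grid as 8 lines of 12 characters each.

Segment 0: (5,3) -> (4,3)
Segment 1: (4,3) -> (3,3)
Segment 2: (3,3) -> (2,3)
Segment 3: (2,3) -> (2,6)
Segment 4: (2,6) -> (4,6)
Segment 5: (4,6) -> (4,3)
Segment 6: (4,3) -> (-0,3)

Answer: ............
..***.......
..*.*.......
..*.*.......
******......
............
............
............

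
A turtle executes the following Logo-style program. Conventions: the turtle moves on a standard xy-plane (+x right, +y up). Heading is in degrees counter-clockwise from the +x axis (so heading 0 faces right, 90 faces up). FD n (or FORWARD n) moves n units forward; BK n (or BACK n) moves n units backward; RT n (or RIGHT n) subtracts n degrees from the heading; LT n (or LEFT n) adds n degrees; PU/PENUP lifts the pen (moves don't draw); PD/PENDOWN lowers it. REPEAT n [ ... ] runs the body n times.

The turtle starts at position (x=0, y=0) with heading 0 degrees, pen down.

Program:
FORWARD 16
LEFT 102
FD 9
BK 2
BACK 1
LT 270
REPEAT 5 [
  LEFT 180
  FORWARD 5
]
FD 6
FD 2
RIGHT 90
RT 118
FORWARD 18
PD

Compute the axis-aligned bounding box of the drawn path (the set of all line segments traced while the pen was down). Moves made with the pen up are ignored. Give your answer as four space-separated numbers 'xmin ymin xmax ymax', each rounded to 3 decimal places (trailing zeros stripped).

Answer: 0 -1.795 19.339 8.803

Derivation:
Executing turtle program step by step:
Start: pos=(0,0), heading=0, pen down
FD 16: (0,0) -> (16,0) [heading=0, draw]
LT 102: heading 0 -> 102
FD 9: (16,0) -> (14.129,8.803) [heading=102, draw]
BK 2: (14.129,8.803) -> (14.545,6.847) [heading=102, draw]
BK 1: (14.545,6.847) -> (14.753,5.869) [heading=102, draw]
LT 270: heading 102 -> 12
REPEAT 5 [
  -- iteration 1/5 --
  LT 180: heading 12 -> 192
  FD 5: (14.753,5.869) -> (9.862,4.829) [heading=192, draw]
  -- iteration 2/5 --
  LT 180: heading 192 -> 12
  FD 5: (9.862,4.829) -> (14.753,5.869) [heading=12, draw]
  -- iteration 3/5 --
  LT 180: heading 12 -> 192
  FD 5: (14.753,5.869) -> (9.862,4.829) [heading=192, draw]
  -- iteration 4/5 --
  LT 180: heading 192 -> 12
  FD 5: (9.862,4.829) -> (14.753,5.869) [heading=12, draw]
  -- iteration 5/5 --
  LT 180: heading 12 -> 192
  FD 5: (14.753,5.869) -> (9.862,4.829) [heading=192, draw]
]
FD 6: (9.862,4.829) -> (3.993,3.582) [heading=192, draw]
FD 2: (3.993,3.582) -> (2.037,3.166) [heading=192, draw]
RT 90: heading 192 -> 102
RT 118: heading 102 -> 344
FD 18: (2.037,3.166) -> (19.339,-1.795) [heading=344, draw]
PD: pen down
Final: pos=(19.339,-1.795), heading=344, 12 segment(s) drawn

Segment endpoints: x in {0, 2.037, 3.993, 9.862, 14.129, 14.545, 14.753, 14.753, 16, 19.339}, y in {-1.795, 0, 3.166, 3.582, 4.829, 4.829, 4.829, 5.869, 5.869, 6.847, 8.803}
xmin=0, ymin=-1.795, xmax=19.339, ymax=8.803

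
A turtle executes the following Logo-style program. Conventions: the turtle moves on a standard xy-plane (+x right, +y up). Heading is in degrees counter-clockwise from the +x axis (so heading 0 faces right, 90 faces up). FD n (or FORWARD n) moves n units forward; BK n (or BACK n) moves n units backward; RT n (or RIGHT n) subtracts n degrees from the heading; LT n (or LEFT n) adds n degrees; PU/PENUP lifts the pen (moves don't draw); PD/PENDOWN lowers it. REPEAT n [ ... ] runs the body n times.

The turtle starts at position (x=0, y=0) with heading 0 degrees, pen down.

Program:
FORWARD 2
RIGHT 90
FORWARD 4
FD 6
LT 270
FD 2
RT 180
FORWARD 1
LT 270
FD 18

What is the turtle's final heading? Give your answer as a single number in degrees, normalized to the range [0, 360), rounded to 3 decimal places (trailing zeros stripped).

Executing turtle program step by step:
Start: pos=(0,0), heading=0, pen down
FD 2: (0,0) -> (2,0) [heading=0, draw]
RT 90: heading 0 -> 270
FD 4: (2,0) -> (2,-4) [heading=270, draw]
FD 6: (2,-4) -> (2,-10) [heading=270, draw]
LT 270: heading 270 -> 180
FD 2: (2,-10) -> (0,-10) [heading=180, draw]
RT 180: heading 180 -> 0
FD 1: (0,-10) -> (1,-10) [heading=0, draw]
LT 270: heading 0 -> 270
FD 18: (1,-10) -> (1,-28) [heading=270, draw]
Final: pos=(1,-28), heading=270, 6 segment(s) drawn

Answer: 270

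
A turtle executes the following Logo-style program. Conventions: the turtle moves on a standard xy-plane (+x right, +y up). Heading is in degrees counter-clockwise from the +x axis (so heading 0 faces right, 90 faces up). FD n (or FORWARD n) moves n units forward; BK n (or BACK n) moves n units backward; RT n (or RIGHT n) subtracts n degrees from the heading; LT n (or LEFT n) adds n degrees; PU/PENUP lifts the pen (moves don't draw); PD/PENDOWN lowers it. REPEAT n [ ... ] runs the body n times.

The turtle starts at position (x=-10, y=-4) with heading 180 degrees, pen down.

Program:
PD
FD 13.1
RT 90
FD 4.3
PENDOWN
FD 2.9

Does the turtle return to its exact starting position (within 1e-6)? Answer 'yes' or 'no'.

Executing turtle program step by step:
Start: pos=(-10,-4), heading=180, pen down
PD: pen down
FD 13.1: (-10,-4) -> (-23.1,-4) [heading=180, draw]
RT 90: heading 180 -> 90
FD 4.3: (-23.1,-4) -> (-23.1,0.3) [heading=90, draw]
PD: pen down
FD 2.9: (-23.1,0.3) -> (-23.1,3.2) [heading=90, draw]
Final: pos=(-23.1,3.2), heading=90, 3 segment(s) drawn

Start position: (-10, -4)
Final position: (-23.1, 3.2)
Distance = 14.948; >= 1e-6 -> NOT closed

Answer: no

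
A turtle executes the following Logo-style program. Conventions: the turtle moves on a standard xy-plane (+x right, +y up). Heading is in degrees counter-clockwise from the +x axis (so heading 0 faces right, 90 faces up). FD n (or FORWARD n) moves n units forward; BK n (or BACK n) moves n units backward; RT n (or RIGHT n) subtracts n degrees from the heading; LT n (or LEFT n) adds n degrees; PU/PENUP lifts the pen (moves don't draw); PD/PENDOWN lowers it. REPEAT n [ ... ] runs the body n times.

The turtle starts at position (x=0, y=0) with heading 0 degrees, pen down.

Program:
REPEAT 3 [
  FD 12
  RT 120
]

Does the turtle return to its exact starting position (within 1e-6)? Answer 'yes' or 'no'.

Executing turtle program step by step:
Start: pos=(0,0), heading=0, pen down
REPEAT 3 [
  -- iteration 1/3 --
  FD 12: (0,0) -> (12,0) [heading=0, draw]
  RT 120: heading 0 -> 240
  -- iteration 2/3 --
  FD 12: (12,0) -> (6,-10.392) [heading=240, draw]
  RT 120: heading 240 -> 120
  -- iteration 3/3 --
  FD 12: (6,-10.392) -> (0,0) [heading=120, draw]
  RT 120: heading 120 -> 0
]
Final: pos=(0,0), heading=0, 3 segment(s) drawn

Start position: (0, 0)
Final position: (0, 0)
Distance = 0; < 1e-6 -> CLOSED

Answer: yes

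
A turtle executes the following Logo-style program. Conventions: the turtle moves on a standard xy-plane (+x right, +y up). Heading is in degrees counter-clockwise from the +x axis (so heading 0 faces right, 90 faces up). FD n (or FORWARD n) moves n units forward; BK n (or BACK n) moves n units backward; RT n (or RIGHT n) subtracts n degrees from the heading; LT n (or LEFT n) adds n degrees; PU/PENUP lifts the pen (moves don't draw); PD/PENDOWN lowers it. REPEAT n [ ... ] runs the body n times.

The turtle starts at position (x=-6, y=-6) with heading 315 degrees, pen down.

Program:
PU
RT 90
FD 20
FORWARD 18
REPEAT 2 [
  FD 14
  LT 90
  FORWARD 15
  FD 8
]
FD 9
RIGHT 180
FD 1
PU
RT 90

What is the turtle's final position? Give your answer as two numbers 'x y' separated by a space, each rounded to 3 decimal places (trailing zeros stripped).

Executing turtle program step by step:
Start: pos=(-6,-6), heading=315, pen down
PU: pen up
RT 90: heading 315 -> 225
FD 20: (-6,-6) -> (-20.142,-20.142) [heading=225, move]
FD 18: (-20.142,-20.142) -> (-32.87,-32.87) [heading=225, move]
REPEAT 2 [
  -- iteration 1/2 --
  FD 14: (-32.87,-32.87) -> (-42.77,-42.77) [heading=225, move]
  LT 90: heading 225 -> 315
  FD 15: (-42.77,-42.77) -> (-32.163,-53.376) [heading=315, move]
  FD 8: (-32.163,-53.376) -> (-26.506,-59.033) [heading=315, move]
  -- iteration 2/2 --
  FD 14: (-26.506,-59.033) -> (-16.607,-68.933) [heading=315, move]
  LT 90: heading 315 -> 45
  FD 15: (-16.607,-68.933) -> (-6,-58.326) [heading=45, move]
  FD 8: (-6,-58.326) -> (-0.343,-52.669) [heading=45, move]
]
FD 9: (-0.343,-52.669) -> (6.021,-46.305) [heading=45, move]
RT 180: heading 45 -> 225
FD 1: (6.021,-46.305) -> (5.314,-47.012) [heading=225, move]
PU: pen up
RT 90: heading 225 -> 135
Final: pos=(5.314,-47.012), heading=135, 0 segment(s) drawn

Answer: 5.314 -47.012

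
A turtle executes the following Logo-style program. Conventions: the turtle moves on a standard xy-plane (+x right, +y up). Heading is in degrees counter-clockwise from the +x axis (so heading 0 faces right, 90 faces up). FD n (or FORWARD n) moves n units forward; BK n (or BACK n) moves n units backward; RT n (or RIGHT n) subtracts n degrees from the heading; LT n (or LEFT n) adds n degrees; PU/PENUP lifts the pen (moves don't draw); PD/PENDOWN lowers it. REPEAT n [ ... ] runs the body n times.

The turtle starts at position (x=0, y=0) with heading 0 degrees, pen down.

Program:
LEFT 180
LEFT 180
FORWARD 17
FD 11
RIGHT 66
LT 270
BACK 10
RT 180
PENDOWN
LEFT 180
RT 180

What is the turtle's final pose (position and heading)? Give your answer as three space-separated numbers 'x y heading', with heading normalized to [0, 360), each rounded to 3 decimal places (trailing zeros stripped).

Executing turtle program step by step:
Start: pos=(0,0), heading=0, pen down
LT 180: heading 0 -> 180
LT 180: heading 180 -> 0
FD 17: (0,0) -> (17,0) [heading=0, draw]
FD 11: (17,0) -> (28,0) [heading=0, draw]
RT 66: heading 0 -> 294
LT 270: heading 294 -> 204
BK 10: (28,0) -> (37.135,4.067) [heading=204, draw]
RT 180: heading 204 -> 24
PD: pen down
LT 180: heading 24 -> 204
RT 180: heading 204 -> 24
Final: pos=(37.135,4.067), heading=24, 3 segment(s) drawn

Answer: 37.135 4.067 24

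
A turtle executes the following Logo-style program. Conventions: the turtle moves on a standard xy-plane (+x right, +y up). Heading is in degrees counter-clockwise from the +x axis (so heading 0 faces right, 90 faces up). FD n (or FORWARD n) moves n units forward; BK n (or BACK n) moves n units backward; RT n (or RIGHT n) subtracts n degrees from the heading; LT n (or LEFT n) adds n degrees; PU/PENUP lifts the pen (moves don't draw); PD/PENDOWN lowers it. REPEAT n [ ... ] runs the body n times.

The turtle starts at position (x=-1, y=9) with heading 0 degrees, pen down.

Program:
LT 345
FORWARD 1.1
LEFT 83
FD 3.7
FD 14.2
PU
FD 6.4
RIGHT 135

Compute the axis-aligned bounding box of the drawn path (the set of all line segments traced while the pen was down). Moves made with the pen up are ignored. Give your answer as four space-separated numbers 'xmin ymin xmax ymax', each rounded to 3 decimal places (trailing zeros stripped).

Executing turtle program step by step:
Start: pos=(-1,9), heading=0, pen down
LT 345: heading 0 -> 345
FD 1.1: (-1,9) -> (0.063,8.715) [heading=345, draw]
LT 83: heading 345 -> 68
FD 3.7: (0.063,8.715) -> (1.449,12.146) [heading=68, draw]
FD 14.2: (1.449,12.146) -> (6.768,25.312) [heading=68, draw]
PU: pen up
FD 6.4: (6.768,25.312) -> (9.165,31.246) [heading=68, move]
RT 135: heading 68 -> 293
Final: pos=(9.165,31.246), heading=293, 3 segment(s) drawn

Segment endpoints: x in {-1, 0.063, 1.449, 6.768}, y in {8.715, 9, 12.146, 25.312}
xmin=-1, ymin=8.715, xmax=6.768, ymax=25.312

Answer: -1 8.715 6.768 25.312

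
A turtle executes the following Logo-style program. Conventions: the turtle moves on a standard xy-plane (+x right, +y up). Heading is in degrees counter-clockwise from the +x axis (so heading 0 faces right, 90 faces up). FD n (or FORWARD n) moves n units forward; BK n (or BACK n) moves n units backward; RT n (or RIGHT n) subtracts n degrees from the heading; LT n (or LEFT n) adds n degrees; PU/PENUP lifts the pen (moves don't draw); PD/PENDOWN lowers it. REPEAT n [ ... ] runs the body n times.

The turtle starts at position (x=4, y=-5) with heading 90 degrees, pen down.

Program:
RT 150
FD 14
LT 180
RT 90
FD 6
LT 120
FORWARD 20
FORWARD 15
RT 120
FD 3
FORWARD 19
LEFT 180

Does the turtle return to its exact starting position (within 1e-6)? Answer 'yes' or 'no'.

Answer: no

Derivation:
Executing turtle program step by step:
Start: pos=(4,-5), heading=90, pen down
RT 150: heading 90 -> 300
FD 14: (4,-5) -> (11,-17.124) [heading=300, draw]
LT 180: heading 300 -> 120
RT 90: heading 120 -> 30
FD 6: (11,-17.124) -> (16.196,-14.124) [heading=30, draw]
LT 120: heading 30 -> 150
FD 20: (16.196,-14.124) -> (-1.124,-4.124) [heading=150, draw]
FD 15: (-1.124,-4.124) -> (-14.115,3.376) [heading=150, draw]
RT 120: heading 150 -> 30
FD 3: (-14.115,3.376) -> (-11.517,4.876) [heading=30, draw]
FD 19: (-11.517,4.876) -> (4.938,14.376) [heading=30, draw]
LT 180: heading 30 -> 210
Final: pos=(4.938,14.376), heading=210, 6 segment(s) drawn

Start position: (4, -5)
Final position: (4.938, 14.376)
Distance = 19.398; >= 1e-6 -> NOT closed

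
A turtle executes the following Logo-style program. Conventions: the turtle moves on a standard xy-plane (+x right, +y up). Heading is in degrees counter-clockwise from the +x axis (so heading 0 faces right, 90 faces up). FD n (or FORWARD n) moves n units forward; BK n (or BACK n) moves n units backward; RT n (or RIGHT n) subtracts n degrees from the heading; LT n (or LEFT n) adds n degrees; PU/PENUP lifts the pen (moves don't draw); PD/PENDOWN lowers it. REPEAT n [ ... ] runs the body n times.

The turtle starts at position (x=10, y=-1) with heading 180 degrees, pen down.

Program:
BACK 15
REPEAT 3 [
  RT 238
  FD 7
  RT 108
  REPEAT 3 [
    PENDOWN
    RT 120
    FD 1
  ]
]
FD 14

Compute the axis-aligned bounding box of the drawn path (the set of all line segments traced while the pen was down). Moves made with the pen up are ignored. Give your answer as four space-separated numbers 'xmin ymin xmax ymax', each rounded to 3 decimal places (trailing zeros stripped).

Answer: 10 -24.667 40.55 -1

Derivation:
Executing turtle program step by step:
Start: pos=(10,-1), heading=180, pen down
BK 15: (10,-1) -> (25,-1) [heading=180, draw]
REPEAT 3 [
  -- iteration 1/3 --
  RT 238: heading 180 -> 302
  FD 7: (25,-1) -> (28.709,-6.936) [heading=302, draw]
  RT 108: heading 302 -> 194
  REPEAT 3 [
    -- iteration 1/3 --
    PD: pen down
    RT 120: heading 194 -> 74
    FD 1: (28.709,-6.936) -> (28.985,-5.975) [heading=74, draw]
    -- iteration 2/3 --
    PD: pen down
    RT 120: heading 74 -> 314
    FD 1: (28.985,-5.975) -> (29.68,-6.694) [heading=314, draw]
    -- iteration 3/3 --
    PD: pen down
    RT 120: heading 314 -> 194
    FD 1: (29.68,-6.694) -> (28.709,-6.936) [heading=194, draw]
  ]
  -- iteration 2/3 --
  RT 238: heading 194 -> 316
  FD 7: (28.709,-6.936) -> (33.745,-11.799) [heading=316, draw]
  RT 108: heading 316 -> 208
  REPEAT 3 [
    -- iteration 1/3 --
    PD: pen down
    RT 120: heading 208 -> 88
    FD 1: (33.745,-11.799) -> (33.78,-10.8) [heading=88, draw]
    -- iteration 2/3 --
    PD: pen down
    RT 120: heading 88 -> 328
    FD 1: (33.78,-10.8) -> (34.628,-11.329) [heading=328, draw]
    -- iteration 3/3 --
    PD: pen down
    RT 120: heading 328 -> 208
    FD 1: (34.628,-11.329) -> (33.745,-11.799) [heading=208, draw]
  ]
  -- iteration 3/3 --
  RT 238: heading 208 -> 330
  FD 7: (33.745,-11.799) -> (39.807,-15.299) [heading=330, draw]
  RT 108: heading 330 -> 222
  REPEAT 3 [
    -- iteration 1/3 --
    PD: pen down
    RT 120: heading 222 -> 102
    FD 1: (39.807,-15.299) -> (39.599,-14.321) [heading=102, draw]
    -- iteration 2/3 --
    PD: pen down
    RT 120: heading 102 -> 342
    FD 1: (39.599,-14.321) -> (40.55,-14.63) [heading=342, draw]
    -- iteration 3/3 --
    PD: pen down
    RT 120: heading 342 -> 222
    FD 1: (40.55,-14.63) -> (39.807,-15.299) [heading=222, draw]
  ]
]
FD 14: (39.807,-15.299) -> (29.403,-24.667) [heading=222, draw]
Final: pos=(29.403,-24.667), heading=222, 14 segment(s) drawn

Segment endpoints: x in {10, 25, 28.709, 28.709, 28.985, 29.403, 29.68, 33.745, 33.78, 34.628, 39.599, 39.807, 40.55}, y in {-24.667, -15.299, -15.299, -14.63, -14.321, -11.799, -11.329, -10.8, -6.936, -6.936, -6.694, -5.975, -1, -1}
xmin=10, ymin=-24.667, xmax=40.55, ymax=-1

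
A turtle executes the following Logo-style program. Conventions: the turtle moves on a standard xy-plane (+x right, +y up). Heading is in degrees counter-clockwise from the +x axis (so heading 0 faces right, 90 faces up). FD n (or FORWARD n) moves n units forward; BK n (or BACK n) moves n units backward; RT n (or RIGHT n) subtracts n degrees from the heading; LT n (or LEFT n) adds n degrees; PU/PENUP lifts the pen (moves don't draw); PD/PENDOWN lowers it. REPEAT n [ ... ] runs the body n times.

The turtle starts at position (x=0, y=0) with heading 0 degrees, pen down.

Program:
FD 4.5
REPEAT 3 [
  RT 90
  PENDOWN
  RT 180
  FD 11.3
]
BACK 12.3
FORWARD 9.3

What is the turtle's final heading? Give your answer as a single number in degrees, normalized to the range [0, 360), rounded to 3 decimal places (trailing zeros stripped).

Answer: 270

Derivation:
Executing turtle program step by step:
Start: pos=(0,0), heading=0, pen down
FD 4.5: (0,0) -> (4.5,0) [heading=0, draw]
REPEAT 3 [
  -- iteration 1/3 --
  RT 90: heading 0 -> 270
  PD: pen down
  RT 180: heading 270 -> 90
  FD 11.3: (4.5,0) -> (4.5,11.3) [heading=90, draw]
  -- iteration 2/3 --
  RT 90: heading 90 -> 0
  PD: pen down
  RT 180: heading 0 -> 180
  FD 11.3: (4.5,11.3) -> (-6.8,11.3) [heading=180, draw]
  -- iteration 3/3 --
  RT 90: heading 180 -> 90
  PD: pen down
  RT 180: heading 90 -> 270
  FD 11.3: (-6.8,11.3) -> (-6.8,0) [heading=270, draw]
]
BK 12.3: (-6.8,0) -> (-6.8,12.3) [heading=270, draw]
FD 9.3: (-6.8,12.3) -> (-6.8,3) [heading=270, draw]
Final: pos=(-6.8,3), heading=270, 6 segment(s) drawn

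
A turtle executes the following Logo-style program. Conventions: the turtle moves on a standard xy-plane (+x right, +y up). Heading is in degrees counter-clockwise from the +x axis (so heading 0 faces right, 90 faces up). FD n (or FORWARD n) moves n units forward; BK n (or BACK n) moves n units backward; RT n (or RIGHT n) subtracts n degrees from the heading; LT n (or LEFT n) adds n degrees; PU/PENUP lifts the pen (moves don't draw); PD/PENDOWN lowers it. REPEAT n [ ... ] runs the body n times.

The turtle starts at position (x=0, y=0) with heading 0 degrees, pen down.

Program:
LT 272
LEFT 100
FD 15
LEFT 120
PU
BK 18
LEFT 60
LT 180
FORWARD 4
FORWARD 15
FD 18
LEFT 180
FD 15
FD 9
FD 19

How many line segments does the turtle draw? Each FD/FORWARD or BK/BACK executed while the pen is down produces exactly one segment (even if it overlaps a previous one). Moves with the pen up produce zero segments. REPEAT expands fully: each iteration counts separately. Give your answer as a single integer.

Answer: 1

Derivation:
Executing turtle program step by step:
Start: pos=(0,0), heading=0, pen down
LT 272: heading 0 -> 272
LT 100: heading 272 -> 12
FD 15: (0,0) -> (14.672,3.119) [heading=12, draw]
LT 120: heading 12 -> 132
PU: pen up
BK 18: (14.672,3.119) -> (26.717,-10.258) [heading=132, move]
LT 60: heading 132 -> 192
LT 180: heading 192 -> 12
FD 4: (26.717,-10.258) -> (30.629,-9.426) [heading=12, move]
FD 15: (30.629,-9.426) -> (45.301,-6.308) [heading=12, move]
FD 18: (45.301,-6.308) -> (62.908,-2.565) [heading=12, move]
LT 180: heading 12 -> 192
FD 15: (62.908,-2.565) -> (48.236,-5.684) [heading=192, move]
FD 9: (48.236,-5.684) -> (39.432,-7.555) [heading=192, move]
FD 19: (39.432,-7.555) -> (20.848,-11.505) [heading=192, move]
Final: pos=(20.848,-11.505), heading=192, 1 segment(s) drawn
Segments drawn: 1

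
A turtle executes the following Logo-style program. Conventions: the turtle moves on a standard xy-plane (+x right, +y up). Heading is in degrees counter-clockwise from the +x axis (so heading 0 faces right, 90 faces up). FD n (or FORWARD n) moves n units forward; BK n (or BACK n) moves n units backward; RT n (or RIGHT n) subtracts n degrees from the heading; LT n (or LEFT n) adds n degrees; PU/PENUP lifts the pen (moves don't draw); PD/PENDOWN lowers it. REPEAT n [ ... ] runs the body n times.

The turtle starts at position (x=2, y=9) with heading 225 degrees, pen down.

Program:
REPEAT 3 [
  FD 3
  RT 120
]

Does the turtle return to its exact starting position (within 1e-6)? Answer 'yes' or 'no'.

Answer: yes

Derivation:
Executing turtle program step by step:
Start: pos=(2,9), heading=225, pen down
REPEAT 3 [
  -- iteration 1/3 --
  FD 3: (2,9) -> (-0.121,6.879) [heading=225, draw]
  RT 120: heading 225 -> 105
  -- iteration 2/3 --
  FD 3: (-0.121,6.879) -> (-0.898,9.776) [heading=105, draw]
  RT 120: heading 105 -> 345
  -- iteration 3/3 --
  FD 3: (-0.898,9.776) -> (2,9) [heading=345, draw]
  RT 120: heading 345 -> 225
]
Final: pos=(2,9), heading=225, 3 segment(s) drawn

Start position: (2, 9)
Final position: (2, 9)
Distance = 0; < 1e-6 -> CLOSED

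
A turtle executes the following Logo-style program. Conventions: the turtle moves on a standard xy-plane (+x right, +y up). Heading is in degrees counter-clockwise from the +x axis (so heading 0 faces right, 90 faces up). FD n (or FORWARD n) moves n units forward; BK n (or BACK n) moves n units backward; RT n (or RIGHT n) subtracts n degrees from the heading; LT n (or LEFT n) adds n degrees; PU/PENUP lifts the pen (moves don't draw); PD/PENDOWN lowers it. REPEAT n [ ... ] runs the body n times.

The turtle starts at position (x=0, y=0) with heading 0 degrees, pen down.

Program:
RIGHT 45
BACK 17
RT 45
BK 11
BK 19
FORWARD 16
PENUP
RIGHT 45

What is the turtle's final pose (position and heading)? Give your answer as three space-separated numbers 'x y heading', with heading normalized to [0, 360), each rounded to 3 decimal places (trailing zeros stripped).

Answer: -12.021 26.021 225

Derivation:
Executing turtle program step by step:
Start: pos=(0,0), heading=0, pen down
RT 45: heading 0 -> 315
BK 17: (0,0) -> (-12.021,12.021) [heading=315, draw]
RT 45: heading 315 -> 270
BK 11: (-12.021,12.021) -> (-12.021,23.021) [heading=270, draw]
BK 19: (-12.021,23.021) -> (-12.021,42.021) [heading=270, draw]
FD 16: (-12.021,42.021) -> (-12.021,26.021) [heading=270, draw]
PU: pen up
RT 45: heading 270 -> 225
Final: pos=(-12.021,26.021), heading=225, 4 segment(s) drawn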